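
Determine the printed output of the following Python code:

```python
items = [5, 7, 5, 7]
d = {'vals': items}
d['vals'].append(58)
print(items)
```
[5, 7, 5, 7, 58]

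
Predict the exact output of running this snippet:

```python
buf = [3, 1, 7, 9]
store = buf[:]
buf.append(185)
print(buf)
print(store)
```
[3, 1, 7, 9, 185]
[3, 1, 7, 9]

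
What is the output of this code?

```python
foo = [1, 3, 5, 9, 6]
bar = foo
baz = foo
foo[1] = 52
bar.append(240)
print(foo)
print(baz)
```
[1, 52, 5, 9, 6, 240]
[1, 52, 5, 9, 6, 240]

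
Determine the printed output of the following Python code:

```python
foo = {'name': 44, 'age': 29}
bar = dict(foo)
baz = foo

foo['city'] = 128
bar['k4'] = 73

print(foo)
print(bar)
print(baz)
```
{'name': 44, 'age': 29, 'city': 128}
{'name': 44, 'age': 29, 'k4': 73}
{'name': 44, 'age': 29, 'city': 128}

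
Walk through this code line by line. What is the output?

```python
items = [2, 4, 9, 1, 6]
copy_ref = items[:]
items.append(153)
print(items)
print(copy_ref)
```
[2, 4, 9, 1, 6, 153]
[2, 4, 9, 1, 6]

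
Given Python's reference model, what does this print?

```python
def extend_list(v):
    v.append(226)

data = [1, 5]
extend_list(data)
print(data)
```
[1, 5, 226]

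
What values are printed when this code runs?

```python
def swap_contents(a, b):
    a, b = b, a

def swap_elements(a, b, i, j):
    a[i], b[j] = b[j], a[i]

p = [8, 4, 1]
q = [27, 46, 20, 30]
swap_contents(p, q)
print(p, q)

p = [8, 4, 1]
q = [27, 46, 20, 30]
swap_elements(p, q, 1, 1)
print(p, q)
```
[8, 4, 1] [27, 46, 20, 30]
[8, 46, 1] [27, 4, 20, 30]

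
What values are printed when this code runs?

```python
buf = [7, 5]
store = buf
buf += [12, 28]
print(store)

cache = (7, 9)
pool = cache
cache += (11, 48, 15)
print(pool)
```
[7, 5, 12, 28]
(7, 9)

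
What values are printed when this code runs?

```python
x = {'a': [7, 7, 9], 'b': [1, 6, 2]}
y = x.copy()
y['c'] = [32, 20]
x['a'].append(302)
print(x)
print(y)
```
{'a': [7, 7, 9, 302], 'b': [1, 6, 2]}
{'a': [7, 7, 9, 302], 'b': [1, 6, 2], 'c': [32, 20]}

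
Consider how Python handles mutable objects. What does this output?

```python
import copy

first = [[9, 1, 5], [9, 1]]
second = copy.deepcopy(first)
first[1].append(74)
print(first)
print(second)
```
[[9, 1, 5], [9, 1, 74]]
[[9, 1, 5], [9, 1]]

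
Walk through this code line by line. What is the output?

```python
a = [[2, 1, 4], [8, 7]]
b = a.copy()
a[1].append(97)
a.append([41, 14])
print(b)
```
[[2, 1, 4], [8, 7, 97]]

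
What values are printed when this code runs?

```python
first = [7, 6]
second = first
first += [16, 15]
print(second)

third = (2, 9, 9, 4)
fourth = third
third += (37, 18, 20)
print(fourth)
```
[7, 6, 16, 15]
(2, 9, 9, 4)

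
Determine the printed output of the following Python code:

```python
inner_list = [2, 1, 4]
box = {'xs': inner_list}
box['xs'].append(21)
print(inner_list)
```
[2, 1, 4, 21]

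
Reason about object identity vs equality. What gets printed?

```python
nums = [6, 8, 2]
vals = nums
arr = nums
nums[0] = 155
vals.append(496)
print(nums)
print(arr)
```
[155, 8, 2, 496]
[155, 8, 2, 496]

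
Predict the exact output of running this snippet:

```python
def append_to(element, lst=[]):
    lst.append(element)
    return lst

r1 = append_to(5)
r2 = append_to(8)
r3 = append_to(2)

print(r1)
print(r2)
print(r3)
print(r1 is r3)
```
[5, 8, 2]
[5, 8, 2]
[5, 8, 2]
True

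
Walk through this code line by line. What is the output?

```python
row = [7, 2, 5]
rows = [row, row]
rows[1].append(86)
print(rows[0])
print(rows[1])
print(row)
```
[7, 2, 5, 86]
[7, 2, 5, 86]
[7, 2, 5, 86]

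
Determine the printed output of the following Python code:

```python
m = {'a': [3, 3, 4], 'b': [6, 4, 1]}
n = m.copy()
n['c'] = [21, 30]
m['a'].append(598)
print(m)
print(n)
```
{'a': [3, 3, 4, 598], 'b': [6, 4, 1]}
{'a': [3, 3, 4, 598], 'b': [6, 4, 1], 'c': [21, 30]}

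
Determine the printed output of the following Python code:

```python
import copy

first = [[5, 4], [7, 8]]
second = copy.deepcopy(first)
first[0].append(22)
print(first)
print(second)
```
[[5, 4, 22], [7, 8]]
[[5, 4], [7, 8]]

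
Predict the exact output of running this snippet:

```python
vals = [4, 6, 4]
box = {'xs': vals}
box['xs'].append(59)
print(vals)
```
[4, 6, 4, 59]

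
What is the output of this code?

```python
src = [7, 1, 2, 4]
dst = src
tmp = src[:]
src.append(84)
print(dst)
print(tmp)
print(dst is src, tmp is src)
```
[7, 1, 2, 4, 84]
[7, 1, 2, 4]
True False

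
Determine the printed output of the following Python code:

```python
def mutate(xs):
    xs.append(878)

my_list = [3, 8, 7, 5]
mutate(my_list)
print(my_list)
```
[3, 8, 7, 5, 878]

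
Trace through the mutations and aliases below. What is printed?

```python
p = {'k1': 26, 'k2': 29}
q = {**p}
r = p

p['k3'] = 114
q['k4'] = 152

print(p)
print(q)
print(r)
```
{'k1': 26, 'k2': 29, 'k3': 114}
{'k1': 26, 'k2': 29, 'k4': 152}
{'k1': 26, 'k2': 29, 'k3': 114}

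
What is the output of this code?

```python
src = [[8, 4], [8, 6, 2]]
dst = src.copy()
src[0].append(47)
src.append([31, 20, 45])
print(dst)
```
[[8, 4, 47], [8, 6, 2]]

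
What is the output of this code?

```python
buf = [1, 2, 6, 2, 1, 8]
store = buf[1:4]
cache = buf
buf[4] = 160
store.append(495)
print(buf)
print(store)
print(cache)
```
[1, 2, 6, 2, 160, 8]
[2, 6, 2, 495]
[1, 2, 6, 2, 160, 8]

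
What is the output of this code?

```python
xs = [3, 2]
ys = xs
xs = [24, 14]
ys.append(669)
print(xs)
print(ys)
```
[24, 14]
[3, 2, 669]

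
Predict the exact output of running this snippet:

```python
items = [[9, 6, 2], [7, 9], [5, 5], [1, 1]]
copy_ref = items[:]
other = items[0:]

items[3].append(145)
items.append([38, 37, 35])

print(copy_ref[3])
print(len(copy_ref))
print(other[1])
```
[1, 1, 145]
4
[7, 9]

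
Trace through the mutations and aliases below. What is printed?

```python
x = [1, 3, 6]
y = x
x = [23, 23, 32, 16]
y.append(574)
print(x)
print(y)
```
[23, 23, 32, 16]
[1, 3, 6, 574]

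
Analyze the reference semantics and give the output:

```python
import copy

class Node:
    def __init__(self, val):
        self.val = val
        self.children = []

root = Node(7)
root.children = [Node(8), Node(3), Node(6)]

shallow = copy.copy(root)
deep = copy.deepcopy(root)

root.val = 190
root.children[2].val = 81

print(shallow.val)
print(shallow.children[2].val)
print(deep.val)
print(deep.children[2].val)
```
7
81
7
6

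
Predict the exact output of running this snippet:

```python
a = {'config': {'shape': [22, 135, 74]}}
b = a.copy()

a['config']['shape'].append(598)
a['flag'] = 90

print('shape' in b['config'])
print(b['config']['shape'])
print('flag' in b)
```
True
[22, 135, 74, 598]
False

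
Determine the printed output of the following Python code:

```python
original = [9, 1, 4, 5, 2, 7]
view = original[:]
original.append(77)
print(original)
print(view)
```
[9, 1, 4, 5, 2, 7, 77]
[9, 1, 4, 5, 2, 7]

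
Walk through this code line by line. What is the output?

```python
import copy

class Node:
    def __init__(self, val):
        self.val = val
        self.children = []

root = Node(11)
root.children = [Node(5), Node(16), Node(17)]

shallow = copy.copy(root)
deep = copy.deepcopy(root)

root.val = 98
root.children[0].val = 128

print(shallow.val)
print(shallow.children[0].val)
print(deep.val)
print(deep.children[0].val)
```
11
128
11
5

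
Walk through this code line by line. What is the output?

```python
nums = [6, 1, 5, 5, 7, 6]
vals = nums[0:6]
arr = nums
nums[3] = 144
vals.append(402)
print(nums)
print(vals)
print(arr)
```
[6, 1, 5, 144, 7, 6]
[6, 1, 5, 5, 7, 6, 402]
[6, 1, 5, 144, 7, 6]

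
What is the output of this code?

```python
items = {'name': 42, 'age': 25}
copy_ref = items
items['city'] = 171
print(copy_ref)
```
{'name': 42, 'age': 25, 'city': 171}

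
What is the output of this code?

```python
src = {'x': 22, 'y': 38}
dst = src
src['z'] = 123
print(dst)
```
{'x': 22, 'y': 38, 'z': 123}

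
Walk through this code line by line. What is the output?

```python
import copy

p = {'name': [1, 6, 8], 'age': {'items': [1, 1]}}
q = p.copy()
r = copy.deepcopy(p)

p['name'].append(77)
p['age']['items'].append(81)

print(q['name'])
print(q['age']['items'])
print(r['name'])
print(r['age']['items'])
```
[1, 6, 8, 77]
[1, 1, 81]
[1, 6, 8]
[1, 1]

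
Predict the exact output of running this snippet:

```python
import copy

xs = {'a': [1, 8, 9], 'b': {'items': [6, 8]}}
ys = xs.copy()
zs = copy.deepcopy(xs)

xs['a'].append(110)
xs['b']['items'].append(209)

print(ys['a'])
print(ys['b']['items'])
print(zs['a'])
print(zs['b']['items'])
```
[1, 8, 9, 110]
[6, 8, 209]
[1, 8, 9]
[6, 8]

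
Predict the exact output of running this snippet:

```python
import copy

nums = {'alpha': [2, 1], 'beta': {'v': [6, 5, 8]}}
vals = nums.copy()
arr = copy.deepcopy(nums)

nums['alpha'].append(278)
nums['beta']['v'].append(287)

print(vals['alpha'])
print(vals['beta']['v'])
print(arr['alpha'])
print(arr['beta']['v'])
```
[2, 1, 278]
[6, 5, 8, 287]
[2, 1]
[6, 5, 8]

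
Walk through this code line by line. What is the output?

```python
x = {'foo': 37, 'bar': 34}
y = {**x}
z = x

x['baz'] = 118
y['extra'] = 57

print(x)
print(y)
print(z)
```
{'foo': 37, 'bar': 34, 'baz': 118}
{'foo': 37, 'bar': 34, 'extra': 57}
{'foo': 37, 'bar': 34, 'baz': 118}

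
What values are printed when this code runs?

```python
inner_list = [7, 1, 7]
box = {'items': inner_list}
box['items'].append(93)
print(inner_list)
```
[7, 1, 7, 93]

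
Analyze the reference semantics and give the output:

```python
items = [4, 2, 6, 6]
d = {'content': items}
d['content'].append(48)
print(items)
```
[4, 2, 6, 6, 48]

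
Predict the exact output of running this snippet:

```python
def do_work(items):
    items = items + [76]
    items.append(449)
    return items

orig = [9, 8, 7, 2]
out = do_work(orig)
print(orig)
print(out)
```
[9, 8, 7, 2]
[9, 8, 7, 2, 76, 449]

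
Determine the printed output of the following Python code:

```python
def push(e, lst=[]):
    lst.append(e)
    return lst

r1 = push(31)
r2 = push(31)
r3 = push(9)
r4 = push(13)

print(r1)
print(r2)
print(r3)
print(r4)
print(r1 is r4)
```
[31, 31, 9, 13]
[31, 31, 9, 13]
[31, 31, 9, 13]
[31, 31, 9, 13]
True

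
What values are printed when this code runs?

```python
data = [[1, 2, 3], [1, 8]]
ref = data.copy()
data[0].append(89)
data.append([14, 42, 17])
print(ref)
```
[[1, 2, 3, 89], [1, 8]]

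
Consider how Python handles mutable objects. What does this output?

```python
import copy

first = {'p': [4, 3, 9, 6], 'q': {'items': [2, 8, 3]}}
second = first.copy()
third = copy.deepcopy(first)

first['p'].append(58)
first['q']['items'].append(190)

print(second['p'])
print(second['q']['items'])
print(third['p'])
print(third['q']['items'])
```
[4, 3, 9, 6, 58]
[2, 8, 3, 190]
[4, 3, 9, 6]
[2, 8, 3]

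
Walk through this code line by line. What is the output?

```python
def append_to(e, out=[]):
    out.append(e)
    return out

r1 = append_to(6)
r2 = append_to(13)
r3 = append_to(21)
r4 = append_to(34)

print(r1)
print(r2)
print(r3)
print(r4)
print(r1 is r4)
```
[6, 13, 21, 34]
[6, 13, 21, 34]
[6, 13, 21, 34]
[6, 13, 21, 34]
True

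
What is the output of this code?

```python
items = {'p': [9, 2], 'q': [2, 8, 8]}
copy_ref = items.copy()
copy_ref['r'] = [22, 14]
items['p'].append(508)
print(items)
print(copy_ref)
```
{'p': [9, 2, 508], 'q': [2, 8, 8]}
{'p': [9, 2, 508], 'q': [2, 8, 8], 'r': [22, 14]}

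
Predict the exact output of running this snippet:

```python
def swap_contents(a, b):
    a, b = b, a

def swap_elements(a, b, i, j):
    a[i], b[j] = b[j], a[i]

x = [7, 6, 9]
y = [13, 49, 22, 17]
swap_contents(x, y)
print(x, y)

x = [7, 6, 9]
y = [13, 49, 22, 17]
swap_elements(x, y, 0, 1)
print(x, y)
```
[7, 6, 9] [13, 49, 22, 17]
[49, 6, 9] [13, 7, 22, 17]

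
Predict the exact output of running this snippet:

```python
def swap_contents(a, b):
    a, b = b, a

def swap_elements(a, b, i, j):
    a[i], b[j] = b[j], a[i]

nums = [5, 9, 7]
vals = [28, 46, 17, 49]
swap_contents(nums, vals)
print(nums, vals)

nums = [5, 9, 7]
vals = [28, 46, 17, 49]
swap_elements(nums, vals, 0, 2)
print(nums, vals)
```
[5, 9, 7] [28, 46, 17, 49]
[17, 9, 7] [28, 46, 5, 49]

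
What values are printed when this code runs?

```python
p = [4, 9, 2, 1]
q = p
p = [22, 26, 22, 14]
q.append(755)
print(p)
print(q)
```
[22, 26, 22, 14]
[4, 9, 2, 1, 755]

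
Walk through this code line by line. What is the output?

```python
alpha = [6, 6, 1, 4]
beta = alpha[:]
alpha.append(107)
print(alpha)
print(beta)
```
[6, 6, 1, 4, 107]
[6, 6, 1, 4]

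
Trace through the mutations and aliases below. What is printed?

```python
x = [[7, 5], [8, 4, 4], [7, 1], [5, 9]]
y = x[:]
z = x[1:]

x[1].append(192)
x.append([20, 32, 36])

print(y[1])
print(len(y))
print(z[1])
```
[8, 4, 4, 192]
4
[7, 1]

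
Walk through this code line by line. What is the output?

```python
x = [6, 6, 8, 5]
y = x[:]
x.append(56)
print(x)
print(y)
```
[6, 6, 8, 5, 56]
[6, 6, 8, 5]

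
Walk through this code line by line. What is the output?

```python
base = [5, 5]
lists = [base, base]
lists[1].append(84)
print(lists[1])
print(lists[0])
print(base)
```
[5, 5, 84]
[5, 5, 84]
[5, 5, 84]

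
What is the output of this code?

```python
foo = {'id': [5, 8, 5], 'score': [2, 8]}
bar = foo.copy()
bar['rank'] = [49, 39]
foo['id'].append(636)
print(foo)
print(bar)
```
{'id': [5, 8, 5, 636], 'score': [2, 8]}
{'id': [5, 8, 5, 636], 'score': [2, 8], 'rank': [49, 39]}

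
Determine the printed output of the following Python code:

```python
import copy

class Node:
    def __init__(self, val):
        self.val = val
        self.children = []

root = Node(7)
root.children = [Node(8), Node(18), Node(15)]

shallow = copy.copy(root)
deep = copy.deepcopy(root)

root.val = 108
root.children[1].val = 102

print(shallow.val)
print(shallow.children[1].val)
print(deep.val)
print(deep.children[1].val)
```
7
102
7
18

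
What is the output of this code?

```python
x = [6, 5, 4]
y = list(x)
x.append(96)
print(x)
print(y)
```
[6, 5, 4, 96]
[6, 5, 4]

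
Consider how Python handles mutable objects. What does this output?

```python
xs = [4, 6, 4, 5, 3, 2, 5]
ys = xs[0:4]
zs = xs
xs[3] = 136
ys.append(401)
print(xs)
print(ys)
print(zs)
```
[4, 6, 4, 136, 3, 2, 5]
[4, 6, 4, 5, 401]
[4, 6, 4, 136, 3, 2, 5]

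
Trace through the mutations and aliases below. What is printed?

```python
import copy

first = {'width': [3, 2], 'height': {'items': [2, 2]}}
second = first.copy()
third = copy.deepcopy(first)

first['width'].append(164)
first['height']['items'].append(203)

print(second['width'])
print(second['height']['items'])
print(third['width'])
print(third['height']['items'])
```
[3, 2, 164]
[2, 2, 203]
[3, 2]
[2, 2]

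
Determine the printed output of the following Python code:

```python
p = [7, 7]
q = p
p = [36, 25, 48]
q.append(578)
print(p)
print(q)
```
[36, 25, 48]
[7, 7, 578]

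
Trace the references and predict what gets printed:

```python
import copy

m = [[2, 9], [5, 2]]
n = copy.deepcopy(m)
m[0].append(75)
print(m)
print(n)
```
[[2, 9, 75], [5, 2]]
[[2, 9], [5, 2]]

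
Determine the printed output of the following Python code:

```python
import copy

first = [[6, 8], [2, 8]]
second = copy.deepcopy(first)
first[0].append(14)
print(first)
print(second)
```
[[6, 8, 14], [2, 8]]
[[6, 8], [2, 8]]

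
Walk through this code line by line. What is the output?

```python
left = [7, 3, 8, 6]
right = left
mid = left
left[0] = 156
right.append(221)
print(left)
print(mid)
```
[156, 3, 8, 6, 221]
[156, 3, 8, 6, 221]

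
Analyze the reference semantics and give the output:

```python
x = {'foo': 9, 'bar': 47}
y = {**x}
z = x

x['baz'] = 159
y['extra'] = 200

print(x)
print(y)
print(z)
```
{'foo': 9, 'bar': 47, 'baz': 159}
{'foo': 9, 'bar': 47, 'extra': 200}
{'foo': 9, 'bar': 47, 'baz': 159}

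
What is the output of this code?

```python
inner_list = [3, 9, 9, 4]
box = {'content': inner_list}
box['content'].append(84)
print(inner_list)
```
[3, 9, 9, 4, 84]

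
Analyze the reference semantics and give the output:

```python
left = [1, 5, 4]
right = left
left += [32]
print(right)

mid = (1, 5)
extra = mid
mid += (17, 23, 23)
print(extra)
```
[1, 5, 4, 32]
(1, 5)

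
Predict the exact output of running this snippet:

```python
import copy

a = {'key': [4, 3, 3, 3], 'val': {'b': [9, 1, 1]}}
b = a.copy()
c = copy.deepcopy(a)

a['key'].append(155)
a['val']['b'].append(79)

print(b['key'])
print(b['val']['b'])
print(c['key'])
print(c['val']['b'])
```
[4, 3, 3, 3, 155]
[9, 1, 1, 79]
[4, 3, 3, 3]
[9, 1, 1]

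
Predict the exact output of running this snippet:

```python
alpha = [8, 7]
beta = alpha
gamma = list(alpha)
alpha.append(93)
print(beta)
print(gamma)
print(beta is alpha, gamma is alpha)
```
[8, 7, 93]
[8, 7]
True False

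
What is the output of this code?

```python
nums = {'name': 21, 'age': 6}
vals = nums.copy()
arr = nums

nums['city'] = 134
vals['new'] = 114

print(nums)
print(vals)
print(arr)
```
{'name': 21, 'age': 6, 'city': 134}
{'name': 21, 'age': 6, 'new': 114}
{'name': 21, 'age': 6, 'city': 134}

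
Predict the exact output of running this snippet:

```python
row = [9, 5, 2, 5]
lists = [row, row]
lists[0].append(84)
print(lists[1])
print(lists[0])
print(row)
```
[9, 5, 2, 5, 84]
[9, 5, 2, 5, 84]
[9, 5, 2, 5, 84]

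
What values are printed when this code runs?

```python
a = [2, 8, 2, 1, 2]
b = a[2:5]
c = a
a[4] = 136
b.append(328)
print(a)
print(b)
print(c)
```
[2, 8, 2, 1, 136]
[2, 1, 2, 328]
[2, 8, 2, 1, 136]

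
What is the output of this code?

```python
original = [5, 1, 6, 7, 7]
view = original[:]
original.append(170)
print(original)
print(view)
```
[5, 1, 6, 7, 7, 170]
[5, 1, 6, 7, 7]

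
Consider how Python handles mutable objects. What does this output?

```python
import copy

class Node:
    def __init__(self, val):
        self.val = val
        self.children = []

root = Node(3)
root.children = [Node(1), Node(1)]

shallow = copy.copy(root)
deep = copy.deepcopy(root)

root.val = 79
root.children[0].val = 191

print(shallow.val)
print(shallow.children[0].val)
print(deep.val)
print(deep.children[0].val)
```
3
191
3
1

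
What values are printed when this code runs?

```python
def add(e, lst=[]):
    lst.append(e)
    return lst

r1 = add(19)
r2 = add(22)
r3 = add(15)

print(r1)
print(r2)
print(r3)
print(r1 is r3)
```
[19, 22, 15]
[19, 22, 15]
[19, 22, 15]
True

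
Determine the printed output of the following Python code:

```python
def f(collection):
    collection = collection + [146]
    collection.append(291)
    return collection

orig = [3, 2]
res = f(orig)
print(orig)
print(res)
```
[3, 2]
[3, 2, 146, 291]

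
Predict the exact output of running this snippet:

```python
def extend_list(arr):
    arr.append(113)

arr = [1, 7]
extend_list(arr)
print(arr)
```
[1, 7, 113]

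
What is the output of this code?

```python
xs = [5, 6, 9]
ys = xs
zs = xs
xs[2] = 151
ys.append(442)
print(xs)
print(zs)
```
[5, 6, 151, 442]
[5, 6, 151, 442]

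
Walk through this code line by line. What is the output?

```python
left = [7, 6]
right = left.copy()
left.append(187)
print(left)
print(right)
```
[7, 6, 187]
[7, 6]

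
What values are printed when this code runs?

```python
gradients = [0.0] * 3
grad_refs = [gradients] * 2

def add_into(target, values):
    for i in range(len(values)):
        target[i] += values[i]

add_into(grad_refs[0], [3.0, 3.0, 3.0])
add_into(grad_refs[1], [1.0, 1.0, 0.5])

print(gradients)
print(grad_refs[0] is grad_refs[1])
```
[4.0, 4.0, 3.5]
True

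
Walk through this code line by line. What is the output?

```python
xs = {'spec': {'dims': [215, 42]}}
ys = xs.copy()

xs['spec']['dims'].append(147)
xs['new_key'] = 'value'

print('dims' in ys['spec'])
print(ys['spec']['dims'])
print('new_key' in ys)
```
True
[215, 42, 147]
False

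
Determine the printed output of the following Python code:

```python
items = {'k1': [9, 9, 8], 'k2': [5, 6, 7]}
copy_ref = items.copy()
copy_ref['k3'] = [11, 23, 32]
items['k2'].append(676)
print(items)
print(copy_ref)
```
{'k1': [9, 9, 8], 'k2': [5, 6, 7, 676]}
{'k1': [9, 9, 8], 'k2': [5, 6, 7, 676], 'k3': [11, 23, 32]}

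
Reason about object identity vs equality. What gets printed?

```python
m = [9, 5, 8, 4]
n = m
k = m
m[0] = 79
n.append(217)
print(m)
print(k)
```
[79, 5, 8, 4, 217]
[79, 5, 8, 4, 217]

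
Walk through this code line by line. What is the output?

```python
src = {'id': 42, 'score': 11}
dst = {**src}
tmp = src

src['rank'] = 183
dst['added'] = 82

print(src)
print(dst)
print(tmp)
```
{'id': 42, 'score': 11, 'rank': 183}
{'id': 42, 'score': 11, 'added': 82}
{'id': 42, 'score': 11, 'rank': 183}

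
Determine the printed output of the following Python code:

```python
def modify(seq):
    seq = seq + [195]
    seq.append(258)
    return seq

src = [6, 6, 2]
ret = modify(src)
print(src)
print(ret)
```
[6, 6, 2]
[6, 6, 2, 195, 258]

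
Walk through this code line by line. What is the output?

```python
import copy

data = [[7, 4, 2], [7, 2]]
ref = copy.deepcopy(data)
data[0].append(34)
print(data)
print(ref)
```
[[7, 4, 2, 34], [7, 2]]
[[7, 4, 2], [7, 2]]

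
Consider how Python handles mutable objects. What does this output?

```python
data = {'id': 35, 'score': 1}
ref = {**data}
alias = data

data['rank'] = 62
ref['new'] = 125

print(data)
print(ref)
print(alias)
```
{'id': 35, 'score': 1, 'rank': 62}
{'id': 35, 'score': 1, 'new': 125}
{'id': 35, 'score': 1, 'rank': 62}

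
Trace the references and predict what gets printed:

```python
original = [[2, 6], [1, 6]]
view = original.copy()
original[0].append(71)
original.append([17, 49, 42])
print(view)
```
[[2, 6, 71], [1, 6]]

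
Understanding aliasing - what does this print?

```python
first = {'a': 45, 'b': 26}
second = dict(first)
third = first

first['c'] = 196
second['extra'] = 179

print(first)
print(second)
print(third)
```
{'a': 45, 'b': 26, 'c': 196}
{'a': 45, 'b': 26, 'extra': 179}
{'a': 45, 'b': 26, 'c': 196}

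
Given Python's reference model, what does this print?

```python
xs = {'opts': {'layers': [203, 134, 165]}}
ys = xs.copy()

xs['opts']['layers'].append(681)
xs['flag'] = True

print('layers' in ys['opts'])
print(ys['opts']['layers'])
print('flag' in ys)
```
True
[203, 134, 165, 681]
False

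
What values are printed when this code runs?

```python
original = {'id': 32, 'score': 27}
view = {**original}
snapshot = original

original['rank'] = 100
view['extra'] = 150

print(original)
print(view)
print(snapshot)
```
{'id': 32, 'score': 27, 'rank': 100}
{'id': 32, 'score': 27, 'extra': 150}
{'id': 32, 'score': 27, 'rank': 100}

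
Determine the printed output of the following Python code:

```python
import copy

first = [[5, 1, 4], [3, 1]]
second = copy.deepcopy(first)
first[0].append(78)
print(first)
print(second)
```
[[5, 1, 4, 78], [3, 1]]
[[5, 1, 4], [3, 1]]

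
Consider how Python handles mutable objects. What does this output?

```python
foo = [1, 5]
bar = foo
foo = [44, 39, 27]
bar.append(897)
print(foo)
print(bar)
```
[44, 39, 27]
[1, 5, 897]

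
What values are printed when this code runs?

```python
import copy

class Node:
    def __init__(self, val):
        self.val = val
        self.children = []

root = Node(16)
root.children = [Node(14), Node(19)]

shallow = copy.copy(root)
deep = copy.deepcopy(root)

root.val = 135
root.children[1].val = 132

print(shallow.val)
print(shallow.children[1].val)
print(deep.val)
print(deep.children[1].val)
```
16
132
16
19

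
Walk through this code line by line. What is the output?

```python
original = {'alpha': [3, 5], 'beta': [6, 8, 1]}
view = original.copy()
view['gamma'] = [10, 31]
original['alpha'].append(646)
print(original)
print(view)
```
{'alpha': [3, 5, 646], 'beta': [6, 8, 1]}
{'alpha': [3, 5, 646], 'beta': [6, 8, 1], 'gamma': [10, 31]}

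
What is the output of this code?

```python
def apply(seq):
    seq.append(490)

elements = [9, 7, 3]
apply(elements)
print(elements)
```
[9, 7, 3, 490]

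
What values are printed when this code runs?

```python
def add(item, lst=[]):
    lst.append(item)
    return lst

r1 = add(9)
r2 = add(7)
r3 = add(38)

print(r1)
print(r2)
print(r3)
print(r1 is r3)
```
[9, 7, 38]
[9, 7, 38]
[9, 7, 38]
True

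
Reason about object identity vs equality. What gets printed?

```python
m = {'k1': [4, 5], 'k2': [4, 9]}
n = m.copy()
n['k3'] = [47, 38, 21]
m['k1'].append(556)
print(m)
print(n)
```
{'k1': [4, 5, 556], 'k2': [4, 9]}
{'k1': [4, 5, 556], 'k2': [4, 9], 'k3': [47, 38, 21]}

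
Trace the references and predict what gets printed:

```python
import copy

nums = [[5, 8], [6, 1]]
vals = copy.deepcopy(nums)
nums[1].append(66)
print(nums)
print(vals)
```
[[5, 8], [6, 1, 66]]
[[5, 8], [6, 1]]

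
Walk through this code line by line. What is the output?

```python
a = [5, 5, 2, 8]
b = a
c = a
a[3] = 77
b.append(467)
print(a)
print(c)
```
[5, 5, 2, 77, 467]
[5, 5, 2, 77, 467]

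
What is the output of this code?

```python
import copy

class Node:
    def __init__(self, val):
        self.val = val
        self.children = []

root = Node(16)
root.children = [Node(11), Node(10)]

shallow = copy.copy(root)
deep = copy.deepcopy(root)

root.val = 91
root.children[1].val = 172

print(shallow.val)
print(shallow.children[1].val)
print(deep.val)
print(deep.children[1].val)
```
16
172
16
10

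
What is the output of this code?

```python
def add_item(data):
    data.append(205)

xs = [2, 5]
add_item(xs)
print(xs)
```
[2, 5, 205]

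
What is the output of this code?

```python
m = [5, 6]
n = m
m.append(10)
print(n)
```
[5, 6, 10]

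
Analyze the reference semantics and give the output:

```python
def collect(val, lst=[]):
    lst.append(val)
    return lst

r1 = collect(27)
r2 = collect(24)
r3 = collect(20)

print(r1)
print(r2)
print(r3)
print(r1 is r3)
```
[27, 24, 20]
[27, 24, 20]
[27, 24, 20]
True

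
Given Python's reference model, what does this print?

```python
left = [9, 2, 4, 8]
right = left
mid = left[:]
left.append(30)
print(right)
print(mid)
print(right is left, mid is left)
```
[9, 2, 4, 8, 30]
[9, 2, 4, 8]
True False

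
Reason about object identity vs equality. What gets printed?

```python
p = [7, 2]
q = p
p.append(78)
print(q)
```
[7, 2, 78]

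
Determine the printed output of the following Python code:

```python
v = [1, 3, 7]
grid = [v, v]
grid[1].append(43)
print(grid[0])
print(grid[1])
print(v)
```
[1, 3, 7, 43]
[1, 3, 7, 43]
[1, 3, 7, 43]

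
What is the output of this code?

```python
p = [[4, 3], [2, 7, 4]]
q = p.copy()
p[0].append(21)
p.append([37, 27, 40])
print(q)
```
[[4, 3, 21], [2, 7, 4]]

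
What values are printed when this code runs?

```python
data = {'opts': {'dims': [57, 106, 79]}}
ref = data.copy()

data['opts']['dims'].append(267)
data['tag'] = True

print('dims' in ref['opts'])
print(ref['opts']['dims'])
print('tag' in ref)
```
True
[57, 106, 79, 267]
False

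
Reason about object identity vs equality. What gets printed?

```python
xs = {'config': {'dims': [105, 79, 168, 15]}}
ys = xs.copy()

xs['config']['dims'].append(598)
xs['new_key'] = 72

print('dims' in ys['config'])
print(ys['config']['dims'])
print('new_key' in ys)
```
True
[105, 79, 168, 15, 598]
False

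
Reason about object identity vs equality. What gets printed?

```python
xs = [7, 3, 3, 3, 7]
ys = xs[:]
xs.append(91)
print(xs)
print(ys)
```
[7, 3, 3, 3, 7, 91]
[7, 3, 3, 3, 7]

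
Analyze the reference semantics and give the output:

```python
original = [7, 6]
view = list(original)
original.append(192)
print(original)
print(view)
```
[7, 6, 192]
[7, 6]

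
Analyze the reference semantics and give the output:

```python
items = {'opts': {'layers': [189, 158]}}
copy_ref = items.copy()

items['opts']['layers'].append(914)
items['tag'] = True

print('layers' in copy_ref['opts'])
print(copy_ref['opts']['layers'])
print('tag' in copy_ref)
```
True
[189, 158, 914]
False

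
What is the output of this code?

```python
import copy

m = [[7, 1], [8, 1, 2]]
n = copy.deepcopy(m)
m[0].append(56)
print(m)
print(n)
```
[[7, 1, 56], [8, 1, 2]]
[[7, 1], [8, 1, 2]]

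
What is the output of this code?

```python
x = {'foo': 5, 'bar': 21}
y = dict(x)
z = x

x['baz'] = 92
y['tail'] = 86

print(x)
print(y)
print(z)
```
{'foo': 5, 'bar': 21, 'baz': 92}
{'foo': 5, 'bar': 21, 'tail': 86}
{'foo': 5, 'bar': 21, 'baz': 92}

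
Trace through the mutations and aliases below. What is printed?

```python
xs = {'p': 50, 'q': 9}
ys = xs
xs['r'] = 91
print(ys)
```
{'p': 50, 'q': 9, 'r': 91}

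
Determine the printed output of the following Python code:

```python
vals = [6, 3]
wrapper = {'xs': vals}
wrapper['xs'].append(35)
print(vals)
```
[6, 3, 35]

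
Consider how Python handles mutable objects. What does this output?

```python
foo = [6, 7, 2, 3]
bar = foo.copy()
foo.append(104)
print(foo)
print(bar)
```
[6, 7, 2, 3, 104]
[6, 7, 2, 3]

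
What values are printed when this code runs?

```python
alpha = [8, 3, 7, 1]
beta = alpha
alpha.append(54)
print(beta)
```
[8, 3, 7, 1, 54]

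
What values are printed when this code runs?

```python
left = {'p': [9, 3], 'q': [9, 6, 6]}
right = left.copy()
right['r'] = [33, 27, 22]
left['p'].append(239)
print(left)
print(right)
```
{'p': [9, 3, 239], 'q': [9, 6, 6]}
{'p': [9, 3, 239], 'q': [9, 6, 6], 'r': [33, 27, 22]}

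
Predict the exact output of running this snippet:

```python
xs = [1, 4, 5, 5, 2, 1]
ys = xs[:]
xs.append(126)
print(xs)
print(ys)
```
[1, 4, 5, 5, 2, 1, 126]
[1, 4, 5, 5, 2, 1]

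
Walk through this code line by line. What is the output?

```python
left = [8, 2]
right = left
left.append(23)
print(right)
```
[8, 2, 23]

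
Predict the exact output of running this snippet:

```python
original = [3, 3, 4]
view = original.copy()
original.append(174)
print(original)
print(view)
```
[3, 3, 4, 174]
[3, 3, 4]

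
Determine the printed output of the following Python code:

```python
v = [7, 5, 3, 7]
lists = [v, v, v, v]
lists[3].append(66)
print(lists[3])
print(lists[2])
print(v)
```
[7, 5, 3, 7, 66]
[7, 5, 3, 7, 66]
[7, 5, 3, 7, 66]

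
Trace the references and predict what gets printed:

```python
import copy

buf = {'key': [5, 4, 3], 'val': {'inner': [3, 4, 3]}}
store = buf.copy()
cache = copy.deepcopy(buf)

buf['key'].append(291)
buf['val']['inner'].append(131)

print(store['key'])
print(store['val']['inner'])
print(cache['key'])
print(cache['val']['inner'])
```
[5, 4, 3, 291]
[3, 4, 3, 131]
[5, 4, 3]
[3, 4, 3]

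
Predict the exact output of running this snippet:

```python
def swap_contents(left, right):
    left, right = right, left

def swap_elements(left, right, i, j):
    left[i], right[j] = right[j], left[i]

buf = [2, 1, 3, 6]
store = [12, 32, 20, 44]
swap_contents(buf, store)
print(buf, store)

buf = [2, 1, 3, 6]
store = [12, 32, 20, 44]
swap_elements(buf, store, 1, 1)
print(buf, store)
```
[2, 1, 3, 6] [12, 32, 20, 44]
[2, 32, 3, 6] [12, 1, 20, 44]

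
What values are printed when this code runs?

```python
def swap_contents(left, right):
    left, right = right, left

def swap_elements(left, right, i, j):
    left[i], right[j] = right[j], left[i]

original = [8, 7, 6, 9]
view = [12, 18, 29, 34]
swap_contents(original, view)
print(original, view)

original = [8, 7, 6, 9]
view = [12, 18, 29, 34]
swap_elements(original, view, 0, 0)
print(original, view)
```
[8, 7, 6, 9] [12, 18, 29, 34]
[12, 7, 6, 9] [8, 18, 29, 34]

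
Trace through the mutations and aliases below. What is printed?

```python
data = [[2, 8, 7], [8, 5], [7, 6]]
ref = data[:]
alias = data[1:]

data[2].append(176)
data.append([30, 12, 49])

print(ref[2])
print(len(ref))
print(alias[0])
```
[7, 6, 176]
3
[8, 5]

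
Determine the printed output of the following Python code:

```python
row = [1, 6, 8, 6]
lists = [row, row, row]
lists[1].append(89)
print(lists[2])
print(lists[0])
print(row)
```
[1, 6, 8, 6, 89]
[1, 6, 8, 6, 89]
[1, 6, 8, 6, 89]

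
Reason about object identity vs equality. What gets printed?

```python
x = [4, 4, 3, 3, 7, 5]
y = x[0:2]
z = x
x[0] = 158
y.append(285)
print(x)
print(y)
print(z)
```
[158, 4, 3, 3, 7, 5]
[4, 4, 285]
[158, 4, 3, 3, 7, 5]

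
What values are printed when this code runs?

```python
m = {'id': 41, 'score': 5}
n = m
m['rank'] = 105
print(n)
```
{'id': 41, 'score': 5, 'rank': 105}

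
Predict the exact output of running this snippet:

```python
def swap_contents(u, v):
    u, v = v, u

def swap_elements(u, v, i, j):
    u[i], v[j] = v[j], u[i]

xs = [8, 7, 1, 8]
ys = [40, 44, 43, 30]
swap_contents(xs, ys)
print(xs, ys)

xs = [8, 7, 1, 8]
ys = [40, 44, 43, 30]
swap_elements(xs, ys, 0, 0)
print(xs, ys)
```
[8, 7, 1, 8] [40, 44, 43, 30]
[40, 7, 1, 8] [8, 44, 43, 30]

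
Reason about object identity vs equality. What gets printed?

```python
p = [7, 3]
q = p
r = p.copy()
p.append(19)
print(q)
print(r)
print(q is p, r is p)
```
[7, 3, 19]
[7, 3]
True False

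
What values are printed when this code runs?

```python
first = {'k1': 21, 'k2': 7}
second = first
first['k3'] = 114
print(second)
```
{'k1': 21, 'k2': 7, 'k3': 114}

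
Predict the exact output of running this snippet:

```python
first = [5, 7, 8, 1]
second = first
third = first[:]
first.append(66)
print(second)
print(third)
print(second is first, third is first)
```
[5, 7, 8, 1, 66]
[5, 7, 8, 1]
True False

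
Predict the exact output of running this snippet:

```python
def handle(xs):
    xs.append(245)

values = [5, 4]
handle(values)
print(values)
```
[5, 4, 245]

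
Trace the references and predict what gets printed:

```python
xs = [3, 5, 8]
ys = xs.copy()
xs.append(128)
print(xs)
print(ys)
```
[3, 5, 8, 128]
[3, 5, 8]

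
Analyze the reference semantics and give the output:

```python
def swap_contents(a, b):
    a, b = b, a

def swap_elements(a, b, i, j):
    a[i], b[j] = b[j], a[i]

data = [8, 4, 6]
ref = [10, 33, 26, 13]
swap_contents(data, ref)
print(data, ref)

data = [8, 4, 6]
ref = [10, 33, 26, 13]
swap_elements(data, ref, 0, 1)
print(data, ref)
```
[8, 4, 6] [10, 33, 26, 13]
[33, 4, 6] [10, 8, 26, 13]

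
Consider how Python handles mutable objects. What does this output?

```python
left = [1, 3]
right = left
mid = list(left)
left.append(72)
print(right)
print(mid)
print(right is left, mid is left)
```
[1, 3, 72]
[1, 3]
True False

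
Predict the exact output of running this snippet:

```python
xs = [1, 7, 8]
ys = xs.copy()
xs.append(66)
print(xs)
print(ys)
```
[1, 7, 8, 66]
[1, 7, 8]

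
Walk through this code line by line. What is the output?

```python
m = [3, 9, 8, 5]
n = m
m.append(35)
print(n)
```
[3, 9, 8, 5, 35]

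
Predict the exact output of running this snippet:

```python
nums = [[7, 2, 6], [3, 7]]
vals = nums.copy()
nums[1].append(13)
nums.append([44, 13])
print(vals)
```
[[7, 2, 6], [3, 7, 13]]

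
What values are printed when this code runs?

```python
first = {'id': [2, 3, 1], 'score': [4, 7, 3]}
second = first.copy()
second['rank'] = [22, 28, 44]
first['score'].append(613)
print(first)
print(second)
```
{'id': [2, 3, 1], 'score': [4, 7, 3, 613]}
{'id': [2, 3, 1], 'score': [4, 7, 3, 613], 'rank': [22, 28, 44]}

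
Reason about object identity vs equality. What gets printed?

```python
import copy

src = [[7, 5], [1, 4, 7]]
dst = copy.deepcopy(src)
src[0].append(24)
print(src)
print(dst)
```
[[7, 5, 24], [1, 4, 7]]
[[7, 5], [1, 4, 7]]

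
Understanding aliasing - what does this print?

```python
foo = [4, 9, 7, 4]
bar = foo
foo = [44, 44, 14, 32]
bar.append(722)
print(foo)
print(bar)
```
[44, 44, 14, 32]
[4, 9, 7, 4, 722]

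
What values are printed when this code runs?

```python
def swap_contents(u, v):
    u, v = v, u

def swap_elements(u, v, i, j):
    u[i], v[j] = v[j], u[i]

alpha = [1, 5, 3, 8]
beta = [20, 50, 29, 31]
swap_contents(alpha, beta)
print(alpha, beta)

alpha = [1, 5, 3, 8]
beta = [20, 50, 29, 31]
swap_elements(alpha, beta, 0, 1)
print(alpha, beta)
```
[1, 5, 3, 8] [20, 50, 29, 31]
[50, 5, 3, 8] [20, 1, 29, 31]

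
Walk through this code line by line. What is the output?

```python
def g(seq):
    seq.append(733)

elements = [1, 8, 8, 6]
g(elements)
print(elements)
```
[1, 8, 8, 6, 733]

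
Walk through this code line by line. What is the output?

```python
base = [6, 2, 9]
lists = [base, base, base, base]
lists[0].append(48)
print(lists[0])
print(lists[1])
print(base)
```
[6, 2, 9, 48]
[6, 2, 9, 48]
[6, 2, 9, 48]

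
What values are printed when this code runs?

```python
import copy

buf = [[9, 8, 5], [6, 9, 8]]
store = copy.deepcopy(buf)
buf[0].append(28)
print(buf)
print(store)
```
[[9, 8, 5, 28], [6, 9, 8]]
[[9, 8, 5], [6, 9, 8]]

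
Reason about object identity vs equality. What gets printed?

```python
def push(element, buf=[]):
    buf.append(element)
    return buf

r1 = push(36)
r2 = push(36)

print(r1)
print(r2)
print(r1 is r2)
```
[36, 36]
[36, 36]
True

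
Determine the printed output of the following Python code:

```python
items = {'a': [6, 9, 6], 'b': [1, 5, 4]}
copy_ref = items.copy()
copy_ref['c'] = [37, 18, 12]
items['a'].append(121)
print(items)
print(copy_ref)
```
{'a': [6, 9, 6, 121], 'b': [1, 5, 4]}
{'a': [6, 9, 6, 121], 'b': [1, 5, 4], 'c': [37, 18, 12]}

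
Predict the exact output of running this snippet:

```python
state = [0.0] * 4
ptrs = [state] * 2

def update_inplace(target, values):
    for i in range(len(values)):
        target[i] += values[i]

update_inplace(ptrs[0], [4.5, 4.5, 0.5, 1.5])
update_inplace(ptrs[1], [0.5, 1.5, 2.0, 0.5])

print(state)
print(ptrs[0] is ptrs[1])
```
[5.0, 6.0, 2.5, 2.0]
True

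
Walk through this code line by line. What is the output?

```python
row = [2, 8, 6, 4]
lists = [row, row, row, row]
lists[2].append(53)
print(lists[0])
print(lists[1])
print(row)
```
[2, 8, 6, 4, 53]
[2, 8, 6, 4, 53]
[2, 8, 6, 4, 53]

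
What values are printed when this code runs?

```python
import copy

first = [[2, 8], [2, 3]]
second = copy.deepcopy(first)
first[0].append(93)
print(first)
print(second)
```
[[2, 8, 93], [2, 3]]
[[2, 8], [2, 3]]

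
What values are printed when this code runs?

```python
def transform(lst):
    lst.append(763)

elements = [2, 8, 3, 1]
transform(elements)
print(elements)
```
[2, 8, 3, 1, 763]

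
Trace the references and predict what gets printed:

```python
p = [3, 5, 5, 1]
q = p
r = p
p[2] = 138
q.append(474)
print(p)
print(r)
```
[3, 5, 138, 1, 474]
[3, 5, 138, 1, 474]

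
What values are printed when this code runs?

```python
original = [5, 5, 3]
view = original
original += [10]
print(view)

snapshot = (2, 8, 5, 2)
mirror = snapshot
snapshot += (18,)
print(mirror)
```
[5, 5, 3, 10]
(2, 8, 5, 2)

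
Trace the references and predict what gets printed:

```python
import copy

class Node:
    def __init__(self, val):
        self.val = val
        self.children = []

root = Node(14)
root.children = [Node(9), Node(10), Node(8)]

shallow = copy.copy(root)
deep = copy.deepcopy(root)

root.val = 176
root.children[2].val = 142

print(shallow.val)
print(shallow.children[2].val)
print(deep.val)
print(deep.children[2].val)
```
14
142
14
8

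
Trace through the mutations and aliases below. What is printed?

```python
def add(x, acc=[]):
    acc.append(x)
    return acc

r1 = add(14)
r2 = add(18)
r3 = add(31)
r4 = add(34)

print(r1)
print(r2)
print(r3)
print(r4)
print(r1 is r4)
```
[14, 18, 31, 34]
[14, 18, 31, 34]
[14, 18, 31, 34]
[14, 18, 31, 34]
True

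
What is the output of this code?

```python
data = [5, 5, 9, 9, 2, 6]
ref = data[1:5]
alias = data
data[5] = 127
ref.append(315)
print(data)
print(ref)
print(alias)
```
[5, 5, 9, 9, 2, 127]
[5, 9, 9, 2, 315]
[5, 5, 9, 9, 2, 127]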